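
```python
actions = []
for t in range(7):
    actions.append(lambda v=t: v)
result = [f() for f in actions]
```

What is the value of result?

Step 1: Default arg v=t captures t at each iteration.
Step 2: Each lambda has its own default: 0, 1, ..., 6.
Step 3: result = [0, 1, 2, 3, 4, 5, 6]

The answer is [0, 1, 2, 3, 4, 5, 6].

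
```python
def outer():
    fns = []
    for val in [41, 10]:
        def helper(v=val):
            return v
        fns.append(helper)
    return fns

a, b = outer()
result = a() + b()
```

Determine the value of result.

Step 1: Default argument v=val captures val at each iteration.
Step 2: a() returns 41 (captured at first iteration), b() returns 10 (captured at second).
Step 3: result = 41 + 10 = 51

The answer is 51.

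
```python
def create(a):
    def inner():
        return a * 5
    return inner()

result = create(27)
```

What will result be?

Step 1: create(27) binds parameter a = 27.
Step 2: inner() accesses a = 27 from enclosing scope.
Step 3: result = 27 * 5 = 135

The answer is 135.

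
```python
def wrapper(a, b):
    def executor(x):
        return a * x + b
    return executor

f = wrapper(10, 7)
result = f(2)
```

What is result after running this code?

Step 1: wrapper(10, 7) captures a = 10, b = 7.
Step 2: f(2) computes 10 * 2 + 7 = 27.
Step 3: result = 27

The answer is 27.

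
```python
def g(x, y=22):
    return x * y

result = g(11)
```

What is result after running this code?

Step 1: g(11) uses default y = 22.
Step 2: Returns 11 * 22 = 242.
Step 3: result = 242

The answer is 242.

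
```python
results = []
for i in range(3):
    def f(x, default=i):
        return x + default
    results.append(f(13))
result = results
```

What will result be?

Step 1: Default argument default=i is evaluated at function definition time.
Step 2: Each iteration creates f with default = current i value.
Step 3: f(13) returns 13 + default. results = [13, 14, 15]

The answer is [13, 14, 15].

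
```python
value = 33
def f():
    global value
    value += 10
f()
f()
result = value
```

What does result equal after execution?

Step 1: value = 33.
Step 2: First f(): value = 33 + 10 = 43.
Step 3: Second f(): value = 43 + 10 = 53. result = 53

The answer is 53.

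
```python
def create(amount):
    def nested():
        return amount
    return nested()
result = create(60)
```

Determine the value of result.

Step 1: create(60) binds parameter amount = 60.
Step 2: nested() looks up amount in enclosing scope and finds the parameter amount = 60.
Step 3: result = 60

The answer is 60.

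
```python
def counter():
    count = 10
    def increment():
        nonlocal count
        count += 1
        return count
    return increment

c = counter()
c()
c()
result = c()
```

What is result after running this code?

Step 1: counter() creates closure with count = 10.
Step 2: Each c() call increments count via nonlocal. After 3 calls: 10 + 3 = 13.
Step 3: result = 13

The answer is 13.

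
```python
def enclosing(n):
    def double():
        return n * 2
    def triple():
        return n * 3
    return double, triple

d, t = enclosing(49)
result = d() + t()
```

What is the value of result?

Step 1: Both closures capture the same n = 49.
Step 2: d() = 49 * 2 = 98, t() = 49 * 3 = 147.
Step 3: result = 98 + 147 = 245

The answer is 245.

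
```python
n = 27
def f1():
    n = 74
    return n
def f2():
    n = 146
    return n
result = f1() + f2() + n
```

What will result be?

Step 1: Each function shadows global n with its own local.
Step 2: f1() returns 74, f2() returns 146.
Step 3: Global n = 27 is unchanged. result = 74 + 146 + 27 = 247

The answer is 247.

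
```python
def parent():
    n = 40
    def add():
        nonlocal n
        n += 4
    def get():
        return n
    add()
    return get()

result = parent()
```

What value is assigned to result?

Step 1: n = 40. add() modifies it via nonlocal, get() reads it.
Step 2: add() makes n = 40 + 4 = 44.
Step 3: get() returns 44. result = 44

The answer is 44.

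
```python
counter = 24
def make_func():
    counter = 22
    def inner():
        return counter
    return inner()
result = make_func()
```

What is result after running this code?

Step 1: counter = 24 globally, but make_func() defines counter = 22 locally.
Step 2: inner() looks up counter. Not in local scope, so checks enclosing scope (make_func) and finds counter = 22.
Step 3: result = 22

The answer is 22.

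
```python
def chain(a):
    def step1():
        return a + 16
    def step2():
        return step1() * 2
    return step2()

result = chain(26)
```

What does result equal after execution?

Step 1: chain(26) captures a = 26.
Step 2: step2() calls step1() which returns 26 + 16 = 42.
Step 3: step2() returns 42 * 2 = 84

The answer is 84.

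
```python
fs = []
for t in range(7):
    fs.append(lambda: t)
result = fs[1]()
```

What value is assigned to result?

Step 1: The loop creates 7 lambdas, all referencing the same variable t.
Step 2: After the loop, t = 6 (final value).
Step 3: fs[1]() looks up t at call time and finds 6. This is the late binding gotcha. result = 6

The answer is 6.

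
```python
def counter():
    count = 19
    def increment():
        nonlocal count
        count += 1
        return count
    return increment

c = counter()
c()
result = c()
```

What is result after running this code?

Step 1: counter() creates closure with count = 19.
Step 2: Each c() call increments count via nonlocal. After 2 calls: 19 + 2 = 21.
Step 3: result = 21

The answer is 21.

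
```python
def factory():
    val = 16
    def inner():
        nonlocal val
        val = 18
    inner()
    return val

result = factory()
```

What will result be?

Step 1: factory() sets val = 16.
Step 2: inner() uses nonlocal to reassign val = 18.
Step 3: result = 18

The answer is 18.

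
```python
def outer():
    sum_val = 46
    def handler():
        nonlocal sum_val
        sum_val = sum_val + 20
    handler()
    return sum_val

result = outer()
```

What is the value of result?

Step 1: outer() sets sum_val = 46.
Step 2: handler() uses nonlocal to modify sum_val in outer's scope: sum_val = 46 + 20 = 66.
Step 3: outer() returns the modified sum_val = 66

The answer is 66.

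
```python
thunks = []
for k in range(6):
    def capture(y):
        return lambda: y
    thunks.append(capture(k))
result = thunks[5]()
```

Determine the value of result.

Step 1: capture(k) creates a new scope capturing y = k at call time.
Step 2: thunks[5] = capture(5), so its lambda captures y = 5.
Step 3: result = 5 (closure factory fixes late binding)

The answer is 5.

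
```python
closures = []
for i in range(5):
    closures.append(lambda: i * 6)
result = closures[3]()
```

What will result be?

Step 1: All lambdas reference the same variable i (late binding).
Step 2: After the loop, i = 4. Every lambda returns i * 6.
Step 3: closures[3]() = 4 * 6 = 24

The answer is 24.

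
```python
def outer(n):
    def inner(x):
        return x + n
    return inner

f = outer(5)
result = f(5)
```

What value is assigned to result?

Step 1: outer(5) creates a closure that captures n = 5.
Step 2: f(5) calls the closure with x = 5, returning 5 + 5 = 10.
Step 3: result = 10

The answer is 10.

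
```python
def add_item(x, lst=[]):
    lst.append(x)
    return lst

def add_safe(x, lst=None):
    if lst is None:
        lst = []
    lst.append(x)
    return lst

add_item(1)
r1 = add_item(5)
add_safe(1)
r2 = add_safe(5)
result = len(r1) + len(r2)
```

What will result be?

Step 1: add_item shares mutable default: after 2 calls, lst = [1, 5], len = 2.
Step 2: add_safe creates fresh list each time: r2 = [5], len = 1.
Step 3: result = 2 + 1 = 3

The answer is 3.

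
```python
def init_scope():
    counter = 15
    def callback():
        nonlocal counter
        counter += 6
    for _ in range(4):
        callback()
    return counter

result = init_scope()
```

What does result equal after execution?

Step 1: counter = 15.
Step 2: callback() is called 4 times in a loop, each adding 6 via nonlocal.
Step 3: counter = 15 + 6 * 4 = 39

The answer is 39.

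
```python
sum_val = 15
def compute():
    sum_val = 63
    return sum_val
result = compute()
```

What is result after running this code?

Step 1: Global sum_val = 15.
Step 2: compute() creates local sum_val = 63, shadowing the global.
Step 3: Returns local sum_val = 63. result = 63

The answer is 63.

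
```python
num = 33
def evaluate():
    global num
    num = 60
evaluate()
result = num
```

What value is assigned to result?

Step 1: num = 33 globally.
Step 2: evaluate() declares global num and sets it to 60.
Step 3: After evaluate(), global num = 60. result = 60

The answer is 60.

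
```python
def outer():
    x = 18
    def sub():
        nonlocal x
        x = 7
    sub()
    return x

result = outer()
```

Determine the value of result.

Step 1: outer() sets x = 18.
Step 2: sub() uses nonlocal to reassign x = 7.
Step 3: result = 7

The answer is 7.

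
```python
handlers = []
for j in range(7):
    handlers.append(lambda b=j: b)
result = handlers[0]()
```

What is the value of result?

Step 1: Default argument b=j captures j's value at each iteration.
Step 2: handlers[0] captured b = 0 when j was 0.
Step 3: result = 0

The answer is 0.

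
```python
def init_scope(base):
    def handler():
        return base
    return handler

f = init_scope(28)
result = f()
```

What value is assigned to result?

Step 1: init_scope(28) creates closure capturing base = 28.
Step 2: f() returns the captured base = 28.
Step 3: result = 28

The answer is 28.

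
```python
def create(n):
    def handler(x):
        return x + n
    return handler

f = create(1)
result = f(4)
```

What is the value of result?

Step 1: create(1) creates a closure that captures n = 1.
Step 2: f(4) calls the closure with x = 4, returning 4 + 1 = 5.
Step 3: result = 5

The answer is 5.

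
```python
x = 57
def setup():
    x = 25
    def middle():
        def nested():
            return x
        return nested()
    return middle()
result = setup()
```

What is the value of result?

Step 1: setup() defines x = 25. middle() and nested() have no local x.
Step 2: nested() checks local (none), enclosing middle() (none), enclosing setup() and finds x = 25.
Step 3: result = 25

The answer is 25.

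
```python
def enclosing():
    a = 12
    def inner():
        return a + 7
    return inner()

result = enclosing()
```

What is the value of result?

Step 1: enclosing() defines a = 12.
Step 2: inner() reads a = 12 from enclosing scope, returns 12 + 7 = 19.
Step 3: result = 19

The answer is 19.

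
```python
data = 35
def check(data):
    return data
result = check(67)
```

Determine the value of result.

Step 1: Global data = 35.
Step 2: check(67) takes parameter data = 67, which shadows the global.
Step 3: result = 67

The answer is 67.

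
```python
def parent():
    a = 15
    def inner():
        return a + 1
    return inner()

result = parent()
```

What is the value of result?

Step 1: parent() defines a = 15.
Step 2: inner() reads a = 15 from enclosing scope, returns 15 + 1 = 16.
Step 3: result = 16

The answer is 16.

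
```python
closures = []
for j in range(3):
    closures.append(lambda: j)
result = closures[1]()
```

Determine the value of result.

Step 1: The loop creates 3 lambdas, all referencing the same variable j.
Step 2: After the loop, j = 2 (final value).
Step 3: closures[1]() looks up j at call time and finds 2. This is the late binding gotcha. result = 2

The answer is 2.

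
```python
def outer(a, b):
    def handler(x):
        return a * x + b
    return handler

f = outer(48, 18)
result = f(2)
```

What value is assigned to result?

Step 1: outer(48, 18) captures a = 48, b = 18.
Step 2: f(2) computes 48 * 2 + 18 = 114.
Step 3: result = 114

The answer is 114.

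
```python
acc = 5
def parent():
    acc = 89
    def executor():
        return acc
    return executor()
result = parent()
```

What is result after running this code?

Step 1: acc = 5 globally, but parent() defines acc = 89 locally.
Step 2: executor() looks up acc. Not in local scope, so checks enclosing scope (parent) and finds acc = 89.
Step 3: result = 89

The answer is 89.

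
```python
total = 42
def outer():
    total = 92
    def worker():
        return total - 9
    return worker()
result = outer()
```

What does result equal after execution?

Step 1: outer() shadows global total with total = 92.
Step 2: worker() finds total = 92 in enclosing scope, computes 92 - 9 = 83.
Step 3: result = 83

The answer is 83.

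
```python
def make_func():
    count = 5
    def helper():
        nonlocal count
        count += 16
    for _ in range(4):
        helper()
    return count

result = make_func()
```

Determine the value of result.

Step 1: count = 5.
Step 2: helper() is called 4 times in a loop, each adding 16 via nonlocal.
Step 3: count = 5 + 16 * 4 = 69

The answer is 69.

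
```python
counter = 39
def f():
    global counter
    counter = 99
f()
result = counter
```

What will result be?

Step 1: counter = 39 globally.
Step 2: f() declares global counter and sets it to 99.
Step 3: After f(), global counter = 99. result = 99

The answer is 99.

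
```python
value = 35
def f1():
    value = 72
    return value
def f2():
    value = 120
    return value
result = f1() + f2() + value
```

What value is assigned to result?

Step 1: Each function shadows global value with its own local.
Step 2: f1() returns 72, f2() returns 120.
Step 3: Global value = 35 is unchanged. result = 72 + 120 + 35 = 227

The answer is 227.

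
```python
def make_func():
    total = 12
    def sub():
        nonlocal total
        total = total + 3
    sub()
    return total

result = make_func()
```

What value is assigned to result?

Step 1: make_func() sets total = 12.
Step 2: sub() uses nonlocal to modify total in make_func's scope: total = 12 + 3 = 15.
Step 3: make_func() returns the modified total = 15

The answer is 15.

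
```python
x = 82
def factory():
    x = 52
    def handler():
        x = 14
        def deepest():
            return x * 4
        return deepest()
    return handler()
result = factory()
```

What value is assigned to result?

Step 1: deepest() looks up x through LEGB: not local, finds x = 14 in enclosing handler().
Step 2: Returns 14 * 4 = 56.
Step 3: result = 56

The answer is 56.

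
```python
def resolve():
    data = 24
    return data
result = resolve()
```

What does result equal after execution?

Step 1: resolve() defines data = 24 in its local scope.
Step 2: return data finds the local variable data = 24.
Step 3: result = 24

The answer is 24.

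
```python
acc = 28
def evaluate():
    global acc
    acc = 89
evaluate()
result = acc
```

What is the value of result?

Step 1: acc = 28 globally.
Step 2: evaluate() declares global acc and sets it to 89.
Step 3: After evaluate(), global acc = 89. result = 89

The answer is 89.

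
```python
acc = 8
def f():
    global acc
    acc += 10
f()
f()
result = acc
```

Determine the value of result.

Step 1: acc = 8.
Step 2: First f(): acc = 8 + 10 = 18.
Step 3: Second f(): acc = 18 + 10 = 28. result = 28

The answer is 28.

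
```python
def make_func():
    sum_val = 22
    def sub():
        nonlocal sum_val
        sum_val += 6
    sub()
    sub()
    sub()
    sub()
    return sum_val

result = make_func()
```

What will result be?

Step 1: sum_val starts at 22.
Step 2: sub() is called 4 times, each adding 6.
Step 3: sum_val = 22 + 6 * 4 = 46

The answer is 46.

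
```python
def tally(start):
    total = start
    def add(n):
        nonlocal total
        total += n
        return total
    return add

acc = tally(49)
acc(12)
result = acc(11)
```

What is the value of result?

Step 1: tally(49) creates closure with total = 49.
Step 2: First acc(12): total = 49 + 12 = 61.
Step 3: Second acc(11): total = 61 + 11 = 72. result = 72

The answer is 72.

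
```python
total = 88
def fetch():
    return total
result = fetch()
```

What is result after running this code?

Step 1: total = 88 is defined in the global scope.
Step 2: fetch() looks up total. No local total exists, so Python checks the global scope via LEGB rule and finds total = 88.
Step 3: result = 88

The answer is 88.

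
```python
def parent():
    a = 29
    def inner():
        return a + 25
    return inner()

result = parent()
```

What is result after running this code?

Step 1: parent() defines a = 29.
Step 2: inner() reads a = 29 from enclosing scope, returns 29 + 25 = 54.
Step 3: result = 54

The answer is 54.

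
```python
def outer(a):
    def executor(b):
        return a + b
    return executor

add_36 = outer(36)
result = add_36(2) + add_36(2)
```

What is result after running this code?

Step 1: add_36 captures a = 36.
Step 2: add_36(2) = 36 + 2 = 38, called twice.
Step 3: result = 38 + 38 = 76

The answer is 76.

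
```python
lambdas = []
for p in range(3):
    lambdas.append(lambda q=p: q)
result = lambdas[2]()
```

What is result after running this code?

Step 1: Default argument q=p captures p's value at each iteration.
Step 2: lambdas[2] captured q = 2 when p was 2.
Step 3: result = 2

The answer is 2.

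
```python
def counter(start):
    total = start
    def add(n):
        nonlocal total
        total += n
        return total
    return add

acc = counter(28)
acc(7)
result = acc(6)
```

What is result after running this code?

Step 1: counter(28) creates closure with total = 28.
Step 2: First acc(7): total = 28 + 7 = 35.
Step 3: Second acc(6): total = 35 + 6 = 41. result = 41

The answer is 41.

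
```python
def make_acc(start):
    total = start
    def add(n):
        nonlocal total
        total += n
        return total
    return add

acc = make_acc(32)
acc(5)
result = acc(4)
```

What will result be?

Step 1: make_acc(32) creates closure with total = 32.
Step 2: First acc(5): total = 32 + 5 = 37.
Step 3: Second acc(4): total = 37 + 4 = 41. result = 41

The answer is 41.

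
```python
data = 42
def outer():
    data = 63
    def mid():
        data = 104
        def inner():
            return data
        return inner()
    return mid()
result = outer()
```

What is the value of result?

Step 1: Three levels of shadowing: global 42, outer 63, mid 104.
Step 2: inner() finds data = 104 in enclosing mid() scope.
Step 3: result = 104

The answer is 104.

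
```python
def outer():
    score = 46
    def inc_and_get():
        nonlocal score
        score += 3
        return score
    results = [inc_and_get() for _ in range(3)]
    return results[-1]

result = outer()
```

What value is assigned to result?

Step 1: score = 46.
Step 2: Three calls to inc_and_get(), each adding 3.
Step 3: Last value = 46 + 3 * 3 = 55

The answer is 55.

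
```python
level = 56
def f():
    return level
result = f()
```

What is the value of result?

Step 1: level = 56 is defined in the global scope.
Step 2: f() looks up level. No local level exists, so Python checks the global scope via LEGB rule and finds level = 56.
Step 3: result = 56

The answer is 56.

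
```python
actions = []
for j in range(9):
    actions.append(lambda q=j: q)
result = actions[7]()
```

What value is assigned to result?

Step 1: Default argument q=j captures j's value at each iteration.
Step 2: actions[7] captured q = 7 when j was 7.
Step 3: result = 7

The answer is 7.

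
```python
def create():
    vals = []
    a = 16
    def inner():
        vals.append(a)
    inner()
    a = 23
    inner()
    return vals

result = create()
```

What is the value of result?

Step 1: a = 16. inner() appends current a to vals.
Step 2: First inner(): appends 16. Then a = 23.
Step 3: Second inner(): appends 23 (closure sees updated a). result = [16, 23]

The answer is [16, 23].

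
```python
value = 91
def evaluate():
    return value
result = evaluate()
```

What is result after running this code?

Step 1: value = 91 is defined in the global scope.
Step 2: evaluate() looks up value. No local value exists, so Python checks the global scope via LEGB rule and finds value = 91.
Step 3: result = 91

The answer is 91.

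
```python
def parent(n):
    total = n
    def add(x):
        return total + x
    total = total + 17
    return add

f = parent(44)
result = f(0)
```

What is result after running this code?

Step 1: parent(44) sets total = 44, then total = 44 + 17 = 61.
Step 2: Closures capture by reference, so add sees total = 61.
Step 3: f(0) returns 61 + 0 = 61

The answer is 61.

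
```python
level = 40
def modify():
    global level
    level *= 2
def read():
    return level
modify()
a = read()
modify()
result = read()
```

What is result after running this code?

Step 1: level = 40.
Step 2: First modify(): level = 40 * 2 = 80.
Step 3: Second modify(): level = 80 * 2 = 160.
Step 4: read() returns 160

The answer is 160.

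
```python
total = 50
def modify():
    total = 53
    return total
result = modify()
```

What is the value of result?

Step 1: Global total = 50.
Step 2: modify() creates local total = 53, shadowing the global.
Step 3: Returns local total = 53. result = 53

The answer is 53.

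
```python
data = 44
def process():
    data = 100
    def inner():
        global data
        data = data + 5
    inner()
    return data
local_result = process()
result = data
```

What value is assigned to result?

Step 1: Global data = 44. process() creates local data = 100.
Step 2: inner() declares global data and adds 5: global data = 44 + 5 = 49.
Step 3: process() returns its local data = 100 (unaffected by inner).
Step 4: result = global data = 49

The answer is 49.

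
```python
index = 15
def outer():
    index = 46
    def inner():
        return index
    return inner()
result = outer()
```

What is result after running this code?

Step 1: index = 15 globally, but outer() defines index = 46 locally.
Step 2: inner() looks up index. Not in local scope, so checks enclosing scope (outer) and finds index = 46.
Step 3: result = 46

The answer is 46.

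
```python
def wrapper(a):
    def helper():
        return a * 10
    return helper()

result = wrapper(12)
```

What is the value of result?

Step 1: wrapper(12) binds parameter a = 12.
Step 2: helper() accesses a = 12 from enclosing scope.
Step 3: result = 12 * 10 = 120

The answer is 120.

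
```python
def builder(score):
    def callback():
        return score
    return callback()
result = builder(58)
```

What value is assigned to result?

Step 1: builder(58) binds parameter score = 58.
Step 2: callback() looks up score in enclosing scope and finds the parameter score = 58.
Step 3: result = 58

The answer is 58.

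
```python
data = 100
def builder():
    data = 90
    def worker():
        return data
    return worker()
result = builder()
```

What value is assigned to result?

Step 1: data = 100 globally, but builder() defines data = 90 locally.
Step 2: worker() looks up data. Not in local scope, so checks enclosing scope (builder) and finds data = 90.
Step 3: result = 90

The answer is 90.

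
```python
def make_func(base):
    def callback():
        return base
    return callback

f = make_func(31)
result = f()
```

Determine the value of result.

Step 1: make_func(31) creates closure capturing base = 31.
Step 2: f() returns the captured base = 31.
Step 3: result = 31

The answer is 31.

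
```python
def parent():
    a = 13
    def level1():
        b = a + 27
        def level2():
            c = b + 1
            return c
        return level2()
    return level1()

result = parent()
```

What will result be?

Step 1: a = 13. b = a + 27 = 40.
Step 2: c = b + 1 = 40 + 1 = 41.
Step 3: result = 41

The answer is 41.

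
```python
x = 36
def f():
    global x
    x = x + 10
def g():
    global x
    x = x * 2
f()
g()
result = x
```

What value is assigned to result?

Step 1: x = 36.
Step 2: f() adds 10: x = 36 + 10 = 46.
Step 3: g() doubles: x = 46 * 2 = 92.
Step 4: result = 92

The answer is 92.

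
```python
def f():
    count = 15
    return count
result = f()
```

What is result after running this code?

Step 1: f() defines count = 15 in its local scope.
Step 2: return count finds the local variable count = 15.
Step 3: result = 15

The answer is 15.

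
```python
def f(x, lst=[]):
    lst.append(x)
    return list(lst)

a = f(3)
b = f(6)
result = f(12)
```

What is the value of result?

Step 1: Default list is shared. list() creates copies for return values.
Step 2: Internal list grows: [3] -> [3, 6] -> [3, 6, 12].
Step 3: result = [3, 6, 12]

The answer is [3, 6, 12].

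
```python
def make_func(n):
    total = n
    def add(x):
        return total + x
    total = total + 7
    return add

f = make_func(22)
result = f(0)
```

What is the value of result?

Step 1: make_func(22) sets total = 22, then total = 22 + 7 = 29.
Step 2: Closures capture by reference, so add sees total = 29.
Step 3: f(0) returns 29 + 0 = 29

The answer is 29.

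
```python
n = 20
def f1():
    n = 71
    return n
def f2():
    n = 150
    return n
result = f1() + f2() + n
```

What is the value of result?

Step 1: Each function shadows global n with its own local.
Step 2: f1() returns 71, f2() returns 150.
Step 3: Global n = 20 is unchanged. result = 71 + 150 + 20 = 241

The answer is 241.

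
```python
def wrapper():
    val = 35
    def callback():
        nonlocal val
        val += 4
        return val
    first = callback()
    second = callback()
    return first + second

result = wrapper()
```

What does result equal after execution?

Step 1: val starts at 35.
Step 2: First call: val = 35 + 4 = 39, returns 39.
Step 3: Second call: val = 39 + 4 = 43, returns 43.
Step 4: result = 39 + 43 = 82

The answer is 82.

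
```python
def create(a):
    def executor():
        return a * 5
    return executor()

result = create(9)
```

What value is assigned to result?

Step 1: create(9) binds parameter a = 9.
Step 2: executor() accesses a = 9 from enclosing scope.
Step 3: result = 9 * 5 = 45

The answer is 45.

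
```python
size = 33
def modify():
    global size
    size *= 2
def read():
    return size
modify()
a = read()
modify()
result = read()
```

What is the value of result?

Step 1: size = 33.
Step 2: First modify(): size = 33 * 2 = 66.
Step 3: Second modify(): size = 66 * 2 = 132.
Step 4: read() returns 132

The answer is 132.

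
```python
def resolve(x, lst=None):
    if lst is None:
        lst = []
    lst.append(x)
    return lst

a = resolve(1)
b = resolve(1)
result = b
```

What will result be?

Step 1: None default with guard creates a NEW list each call.
Step 2: a = [1] (fresh list). b = [1] (another fresh list).
Step 3: result = [1] (this is the fix for mutable default)

The answer is [1].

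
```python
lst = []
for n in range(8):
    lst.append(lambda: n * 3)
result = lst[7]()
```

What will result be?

Step 1: All lambdas reference the same variable n (late binding).
Step 2: After the loop, n = 7. Every lambda returns n * 3.
Step 3: lst[7]() = 7 * 3 = 21

The answer is 21.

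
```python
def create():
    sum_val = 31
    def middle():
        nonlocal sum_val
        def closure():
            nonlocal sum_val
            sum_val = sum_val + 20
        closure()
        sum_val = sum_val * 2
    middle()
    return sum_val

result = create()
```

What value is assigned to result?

Step 1: sum_val = 31.
Step 2: closure() adds 20: sum_val = 31 + 20 = 51.
Step 3: middle() doubles: sum_val = 51 * 2 = 102.
Step 4: result = 102

The answer is 102.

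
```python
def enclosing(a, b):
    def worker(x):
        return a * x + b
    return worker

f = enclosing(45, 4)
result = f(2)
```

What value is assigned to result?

Step 1: enclosing(45, 4) captures a = 45, b = 4.
Step 2: f(2) computes 45 * 2 + 4 = 94.
Step 3: result = 94

The answer is 94.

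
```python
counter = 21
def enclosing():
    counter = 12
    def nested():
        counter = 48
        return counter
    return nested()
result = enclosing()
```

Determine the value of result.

Step 1: Three scopes define counter: global (21), enclosing (12), nested (48).
Step 2: nested() has its own local counter = 48, which shadows both enclosing and global.
Step 3: result = 48 (local wins in LEGB)

The answer is 48.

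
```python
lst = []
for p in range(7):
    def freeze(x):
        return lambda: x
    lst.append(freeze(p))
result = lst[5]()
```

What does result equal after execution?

Step 1: freeze(p) creates a new scope capturing x = p at call time.
Step 2: lst[5] = freeze(5), so its lambda captures x = 5.
Step 3: result = 5 (closure factory fixes late binding)

The answer is 5.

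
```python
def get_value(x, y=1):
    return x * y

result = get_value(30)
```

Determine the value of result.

Step 1: get_value(30) uses default y = 1.
Step 2: Returns 30 * 1 = 30.
Step 3: result = 30

The answer is 30.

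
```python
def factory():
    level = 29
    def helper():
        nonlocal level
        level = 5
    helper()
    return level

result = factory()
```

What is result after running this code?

Step 1: factory() sets level = 29.
Step 2: helper() uses nonlocal to reassign level = 5.
Step 3: result = 5

The answer is 5.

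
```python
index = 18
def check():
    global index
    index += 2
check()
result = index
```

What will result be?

Step 1: index = 18 globally.
Step 2: check() modifies global index: index += 2 = 20.
Step 3: result = 20

The answer is 20.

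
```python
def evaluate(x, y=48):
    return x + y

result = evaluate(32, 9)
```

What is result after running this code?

Step 1: evaluate(32, 9) overrides default y with 9.
Step 2: Returns 32 + 9 = 41.
Step 3: result = 41

The answer is 41.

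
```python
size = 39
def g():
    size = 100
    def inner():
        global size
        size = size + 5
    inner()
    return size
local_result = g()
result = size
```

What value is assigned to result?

Step 1: Global size = 39. g() creates local size = 100.
Step 2: inner() declares global size and adds 5: global size = 39 + 5 = 44.
Step 3: g() returns its local size = 100 (unaffected by inner).
Step 4: result = global size = 44

The answer is 44.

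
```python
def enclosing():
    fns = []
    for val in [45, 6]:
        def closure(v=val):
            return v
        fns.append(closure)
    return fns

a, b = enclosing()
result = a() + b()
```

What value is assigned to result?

Step 1: Default argument v=val captures val at each iteration.
Step 2: a() returns 45 (captured at first iteration), b() returns 6 (captured at second).
Step 3: result = 45 + 6 = 51

The answer is 51.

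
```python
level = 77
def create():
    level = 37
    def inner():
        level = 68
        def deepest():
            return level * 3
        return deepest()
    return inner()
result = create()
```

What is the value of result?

Step 1: deepest() looks up level through LEGB: not local, finds level = 68 in enclosing inner().
Step 2: Returns 68 * 3 = 204.
Step 3: result = 204

The answer is 204.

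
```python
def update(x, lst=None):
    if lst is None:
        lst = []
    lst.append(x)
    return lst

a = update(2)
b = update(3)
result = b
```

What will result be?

Step 1: None default with guard creates a NEW list each call.
Step 2: a = [2] (fresh list). b = [3] (another fresh list).
Step 3: result = [3] (this is the fix for mutable default)

The answer is [3].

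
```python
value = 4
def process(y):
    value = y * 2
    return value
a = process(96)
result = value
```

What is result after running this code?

Step 1: Global value = 4.
Step 2: process(96) creates local value = 96 * 2 = 192.
Step 3: Global value unchanged because no global keyword. result = 4

The answer is 4.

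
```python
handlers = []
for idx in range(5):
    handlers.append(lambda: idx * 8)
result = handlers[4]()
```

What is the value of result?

Step 1: All lambdas reference the same variable idx (late binding).
Step 2: After the loop, idx = 4. Every lambda returns idx * 8.
Step 3: handlers[4]() = 4 * 8 = 32

The answer is 32.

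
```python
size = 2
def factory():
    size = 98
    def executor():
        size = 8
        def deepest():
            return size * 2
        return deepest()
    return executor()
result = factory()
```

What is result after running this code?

Step 1: deepest() looks up size through LEGB: not local, finds size = 8 in enclosing executor().
Step 2: Returns 8 * 2 = 16.
Step 3: result = 16

The answer is 16.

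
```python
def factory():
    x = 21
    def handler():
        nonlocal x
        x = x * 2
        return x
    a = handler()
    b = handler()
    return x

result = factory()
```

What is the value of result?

Step 1: x starts at 21.
Step 2: First handler(): x = 21 * 2 = 42.
Step 3: Second handler(): x = 42 * 2 = 84.
Step 4: result = 84

The answer is 84.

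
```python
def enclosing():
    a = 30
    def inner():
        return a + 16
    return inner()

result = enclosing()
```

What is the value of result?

Step 1: enclosing() defines a = 30.
Step 2: inner() reads a = 30 from enclosing scope, returns 30 + 16 = 46.
Step 3: result = 46

The answer is 46.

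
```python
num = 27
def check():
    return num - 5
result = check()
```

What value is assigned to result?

Step 1: num = 27 is defined globally.
Step 2: check() looks up num from global scope = 27, then computes 27 - 5 = 22.
Step 3: result = 22

The answer is 22.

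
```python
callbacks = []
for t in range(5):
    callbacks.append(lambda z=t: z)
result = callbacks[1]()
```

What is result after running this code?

Step 1: Default argument z=t captures t's value at each iteration.
Step 2: callbacks[1] captured z = 1 when t was 1.
Step 3: result = 1

The answer is 1.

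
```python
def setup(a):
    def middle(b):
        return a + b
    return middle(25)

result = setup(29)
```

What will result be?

Step 1: setup(29) passes a = 29.
Step 2: middle(25) has b = 25, reads a = 29 from enclosing.
Step 3: result = 29 + 25 = 54

The answer is 54.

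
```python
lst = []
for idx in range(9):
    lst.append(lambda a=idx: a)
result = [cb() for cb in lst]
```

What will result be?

Step 1: Default arg a=idx captures idx at each iteration.
Step 2: Each lambda has its own default: 0, 1, ..., 8.
Step 3: result = [0, 1, 2, 3, 4, 5, 6, 7, 8]

The answer is [0, 1, 2, 3, 4, 5, 6, 7, 8].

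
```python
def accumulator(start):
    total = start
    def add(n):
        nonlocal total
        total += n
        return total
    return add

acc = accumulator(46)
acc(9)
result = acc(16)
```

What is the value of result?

Step 1: accumulator(46) creates closure with total = 46.
Step 2: First acc(9): total = 46 + 9 = 55.
Step 3: Second acc(16): total = 55 + 16 = 71. result = 71

The answer is 71.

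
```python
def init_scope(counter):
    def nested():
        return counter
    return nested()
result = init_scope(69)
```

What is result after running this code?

Step 1: init_scope(69) binds parameter counter = 69.
Step 2: nested() looks up counter in enclosing scope and finds the parameter counter = 69.
Step 3: result = 69

The answer is 69.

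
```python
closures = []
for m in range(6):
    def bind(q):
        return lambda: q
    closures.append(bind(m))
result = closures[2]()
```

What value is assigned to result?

Step 1: bind(m) creates a new scope capturing q = m at call time.
Step 2: closures[2] = bind(2), so its lambda captures q = 2.
Step 3: result = 2 (closure factory fixes late binding)

The answer is 2.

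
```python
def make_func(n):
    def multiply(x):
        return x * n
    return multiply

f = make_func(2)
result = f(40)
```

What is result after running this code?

Step 1: make_func(2) returns multiply closure with n = 2.
Step 2: f(40) computes 40 * 2 = 80.
Step 3: result = 80

The answer is 80.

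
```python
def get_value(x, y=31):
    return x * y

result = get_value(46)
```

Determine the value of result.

Step 1: get_value(46) uses default y = 31.
Step 2: Returns 46 * 31 = 1426.
Step 3: result = 1426

The answer is 1426.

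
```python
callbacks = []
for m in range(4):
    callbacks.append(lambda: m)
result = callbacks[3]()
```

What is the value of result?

Step 1: The loop creates 4 lambdas, all referencing the same variable m.
Step 2: After the loop, m = 3 (final value).
Step 3: callbacks[3]() looks up m at call time and finds 3. This is the late binding gotcha. result = 3

The answer is 3.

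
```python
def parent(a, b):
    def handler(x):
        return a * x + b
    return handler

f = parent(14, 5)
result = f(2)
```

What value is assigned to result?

Step 1: parent(14, 5) captures a = 14, b = 5.
Step 2: f(2) computes 14 * 2 + 5 = 33.
Step 3: result = 33

The answer is 33.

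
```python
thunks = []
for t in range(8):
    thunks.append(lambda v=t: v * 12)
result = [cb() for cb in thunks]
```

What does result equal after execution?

Step 1: Default arg v=t captures t at each iteration.
Step 2: thunks[k] has v defaulting to k, returns k * 12.
Step 3: result = [0, 12, 24, 36, 48, 60, 72, 84]

The answer is [0, 12, 24, 36, 48, 60, 72, 84].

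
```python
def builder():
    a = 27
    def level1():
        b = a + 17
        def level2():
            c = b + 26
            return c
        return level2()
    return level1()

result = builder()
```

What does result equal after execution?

Step 1: a = 27. b = a + 17 = 44.
Step 2: c = b + 26 = 44 + 26 = 70.
Step 3: result = 70

The answer is 70.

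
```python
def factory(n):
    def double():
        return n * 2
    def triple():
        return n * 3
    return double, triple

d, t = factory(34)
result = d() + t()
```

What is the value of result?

Step 1: Both closures capture the same n = 34.
Step 2: d() = 34 * 2 = 68, t() = 34 * 3 = 102.
Step 3: result = 68 + 102 = 170

The answer is 170.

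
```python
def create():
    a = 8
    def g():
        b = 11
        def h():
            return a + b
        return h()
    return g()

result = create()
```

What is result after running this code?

Step 1: create() defines a = 8. g() defines b = 11.
Step 2: h() accesses both from enclosing scopes: a = 8, b = 11.
Step 3: result = 8 + 11 = 19

The answer is 19.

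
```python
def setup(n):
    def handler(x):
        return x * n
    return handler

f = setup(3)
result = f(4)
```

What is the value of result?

Step 1: setup(3) creates a closure capturing n = 3.
Step 2: f(4) computes 4 * 3 = 12.
Step 3: result = 12

The answer is 12.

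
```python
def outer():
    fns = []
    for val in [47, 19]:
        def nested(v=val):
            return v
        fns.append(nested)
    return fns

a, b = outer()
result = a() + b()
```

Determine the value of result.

Step 1: Default argument v=val captures val at each iteration.
Step 2: a() returns 47 (captured at first iteration), b() returns 19 (captured at second).
Step 3: result = 47 + 19 = 66

The answer is 66.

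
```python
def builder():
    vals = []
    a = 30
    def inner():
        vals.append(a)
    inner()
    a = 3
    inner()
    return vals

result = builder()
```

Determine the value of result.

Step 1: a = 30. inner() appends current a to vals.
Step 2: First inner(): appends 30. Then a = 3.
Step 3: Second inner(): appends 3 (closure sees updated a). result = [30, 3]

The answer is [30, 3].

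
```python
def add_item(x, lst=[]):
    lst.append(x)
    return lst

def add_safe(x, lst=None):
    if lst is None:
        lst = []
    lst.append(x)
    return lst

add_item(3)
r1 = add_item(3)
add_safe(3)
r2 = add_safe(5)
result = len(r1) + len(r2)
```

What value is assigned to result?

Step 1: add_item shares mutable default: after 2 calls, lst = [3, 3], len = 2.
Step 2: add_safe creates fresh list each time: r2 = [5], len = 1.
Step 3: result = 2 + 1 = 3

The answer is 3.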